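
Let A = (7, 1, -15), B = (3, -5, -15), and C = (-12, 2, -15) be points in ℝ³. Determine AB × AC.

AB = (-4, -6, 0)
AC = (-19, 1, 0)
i: (-6)·0 - 0·1 = 0 - 0 = 0
j: 0·(-19) - (-4)·0 = 0 - 0 = 0
k: (-4)·1 - (-6)·(-19) = -4 - 114 = -118
AB × AC = (0, 0, -118)

(0, 0, -118)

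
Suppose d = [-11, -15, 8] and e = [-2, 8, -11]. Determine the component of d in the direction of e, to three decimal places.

d · e = (-11)·(-2) + (-15)·8 + 8·(-11) = 22 - 120 - 88 = -186
|e| = √(4 + 64 + 121) = √189 ≈ 13.7477
comp_e d = -186 / √189 ≈ -13.530

-13.530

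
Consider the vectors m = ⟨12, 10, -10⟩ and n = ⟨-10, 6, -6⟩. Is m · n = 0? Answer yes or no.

yes

m · n = 12·(-10) + 10·6 + (-10)·(-6) = -120 + 60 + 60 = 0
Zero, so the vectors are orthogonal.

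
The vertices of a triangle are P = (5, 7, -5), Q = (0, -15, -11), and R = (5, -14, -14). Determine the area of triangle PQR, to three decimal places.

PQ = (-5, -22, -6),  PR = (0, -21, -9)
i: (-22)·(-9) - (-6)·(-21) = 198 - 126 = 72
j: (-6)·0 - (-5)·(-9) = 0 - 45 = -45
k: (-5)·(-21) - (-22)·0 = 105 - 0 = 105
PQ × PR = (72, -45, 105)
|PQ × PR| = √18234 ≈ 135.0333
area = ½ · 135.0333 ≈ 67.517

67.517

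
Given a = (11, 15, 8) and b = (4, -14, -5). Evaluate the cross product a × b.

(37, 87, -214)

i: 15·(-5) - 8·(-14) = -75 - (-112) = 37
j: 8·4 - 11·(-5) = 32 - (-55) = 87
k: 11·(-14) - 15·4 = -154 - 60 = -214
a × b = (37, 87, -214)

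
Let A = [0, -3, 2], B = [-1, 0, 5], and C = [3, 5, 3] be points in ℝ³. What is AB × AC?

AB = (-1, 3, 3)
AC = (3, 8, 1)
i: 3·1 - 3·8 = 3 - 24 = -21
j: 3·3 - (-1)·1 = 9 - (-1) = 10
k: (-1)·8 - 3·3 = -8 - 9 = -17
AB × AC = (-21, 10, -17)

(-21, 10, -17)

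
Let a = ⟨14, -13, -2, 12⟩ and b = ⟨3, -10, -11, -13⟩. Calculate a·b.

a · b = 14·3 + (-13)·(-10) + (-2)·(-11) + 12·(-13) = 42 + 130 + 22 - 156 = 38

38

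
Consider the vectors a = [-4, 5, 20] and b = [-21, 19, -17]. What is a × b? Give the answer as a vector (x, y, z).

(-465, -488, 29)

i: 5·(-17) - 20·19 = -85 - 380 = -465
j: 20·(-21) - (-4)·(-17) = -420 - 68 = -488
k: (-4)·19 - 5·(-21) = -76 - (-105) = 29
a × b = (-465, -488, 29)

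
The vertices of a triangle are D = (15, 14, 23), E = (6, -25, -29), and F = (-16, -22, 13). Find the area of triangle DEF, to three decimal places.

1150.656

DE = (-9, -39, -52),  DF = (-31, -36, -10)
i: (-39)·(-10) - (-52)·(-36) = 390 - 1872 = -1482
j: (-52)·(-31) - (-9)·(-10) = 1612 - 90 = 1522
k: (-9)·(-36) - (-39)·(-31) = 324 - 1209 = -885
DE × DF = (-1482, 1522, -885)
|DE × DF| = √5296033 ≈ 2301.3111
area = ½ · 2301.3111 ≈ 1150.656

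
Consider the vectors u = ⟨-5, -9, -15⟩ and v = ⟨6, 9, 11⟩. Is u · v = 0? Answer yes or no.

u · v = (-5)·6 + (-9)·9 + (-15)·11 = -30 - 81 - 165 = -276
Nonzero, so the vectors are not orthogonal.

no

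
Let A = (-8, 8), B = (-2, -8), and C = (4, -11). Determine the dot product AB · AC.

376

AB = B − A = (6, -16)
AC = C − A = (12, -19)
AB · AC = 6·12 + (-16)·(-19) = 72 + 304 = 376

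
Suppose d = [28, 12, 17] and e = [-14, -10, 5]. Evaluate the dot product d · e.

d · e = 28·(-14) + 12·(-10) + 17·5 = -392 - 120 + 85 = -427

-427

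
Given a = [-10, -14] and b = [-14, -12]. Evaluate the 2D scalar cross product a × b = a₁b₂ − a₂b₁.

(-10)·(-12) - (-14)·(-14) = 120 - 196 = -76

-76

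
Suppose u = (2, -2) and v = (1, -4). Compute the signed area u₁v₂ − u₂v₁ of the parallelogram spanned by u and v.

2·(-4) - (-2)·1 = -8 - (-2) = -6

-6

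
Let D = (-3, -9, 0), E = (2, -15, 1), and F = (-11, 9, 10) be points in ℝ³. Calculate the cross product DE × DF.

(-78, -58, 42)

DE = (5, -6, 1)
DF = (-8, 18, 10)
i: (-6)·10 - 1·18 = -60 - 18 = -78
j: 1·(-8) - 5·10 = -8 - 50 = -58
k: 5·18 - (-6)·(-8) = 90 - 48 = 42
DE × DF = (-78, -58, 42)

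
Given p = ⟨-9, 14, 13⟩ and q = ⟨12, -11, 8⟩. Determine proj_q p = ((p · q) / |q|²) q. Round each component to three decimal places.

p · q = (-9)·12 + 14·(-11) + 13·8 = -108 - 154 + 104 = -158
|q|² = 144 + 121 + 64 = 329
proj_q p = (-158/329) · (12, -11, 8) ≈ (-5.763, 5.283, -3.842)

(-5.763, 5.283, -3.842)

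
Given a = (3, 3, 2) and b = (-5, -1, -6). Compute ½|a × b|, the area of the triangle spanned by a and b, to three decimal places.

i: 3·(-6) - 2·(-1) = -18 - (-2) = -16
j: 2·(-5) - 3·(-6) = -10 - (-18) = 8
k: 3·(-1) - 3·(-5) = -3 - (-15) = 12
a × b = (-16, 8, 12)
|a × b| = √((-16)² + 8² + 12²) = √464 ≈ 21.5407
area = ½ · 21.5407 ≈ 10.770

10.770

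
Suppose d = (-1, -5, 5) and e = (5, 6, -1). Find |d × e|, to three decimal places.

39.522

i: (-5)·(-1) - 5·6 = 5 - 30 = -25
j: 5·5 - (-1)·(-1) = 25 - 1 = 24
k: (-1)·6 - (-5)·5 = -6 - (-25) = 19
d × e = (-25, 24, 19)
|d × e| = √((-25)² + 24² + 19²) = √1562 ≈ 39.5221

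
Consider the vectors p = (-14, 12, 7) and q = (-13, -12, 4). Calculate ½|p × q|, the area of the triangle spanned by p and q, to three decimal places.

175.802

i: 12·4 - 7·(-12) = 48 - (-84) = 132
j: 7·(-13) - (-14)·4 = -91 - (-56) = -35
k: (-14)·(-12) - 12·(-13) = 168 - (-156) = 324
p × q = (132, -35, 324)
|p × q| = √(132² + (-35)² + 324²) = √123625 ≈ 351.6035
area = ½ · 351.6035 ≈ 175.802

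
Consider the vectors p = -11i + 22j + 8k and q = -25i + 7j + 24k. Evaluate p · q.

p · q = (-11)·(-25) + 22·7 + 8·24 = 275 + 154 + 192 = 621

621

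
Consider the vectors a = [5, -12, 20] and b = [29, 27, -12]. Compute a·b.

a · b = 5·29 + (-12)·27 + 20·(-12) = 145 - 324 - 240 = -419

-419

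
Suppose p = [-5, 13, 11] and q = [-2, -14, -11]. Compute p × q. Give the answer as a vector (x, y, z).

i: 13·(-11) - 11·(-14) = -143 - (-154) = 11
j: 11·(-2) - (-5)·(-11) = -22 - 55 = -77
k: (-5)·(-14) - 13·(-2) = 70 - (-26) = 96
p × q = (11, -77, 96)

(11, -77, 96)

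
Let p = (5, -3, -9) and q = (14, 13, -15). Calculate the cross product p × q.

(162, -51, 107)

i: (-3)·(-15) - (-9)·13 = 45 - (-117) = 162
j: (-9)·14 - 5·(-15) = -126 - (-75) = -51
k: 5·13 - (-3)·14 = 65 - (-42) = 107
p × q = (162, -51, 107)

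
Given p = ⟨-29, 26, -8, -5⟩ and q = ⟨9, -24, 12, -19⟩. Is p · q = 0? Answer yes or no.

no

p · q = (-29)·9 + 26·(-24) + (-8)·12 + (-5)·(-19) = -261 - 624 - 96 + 95 = -886
Nonzero, so the vectors are not orthogonal.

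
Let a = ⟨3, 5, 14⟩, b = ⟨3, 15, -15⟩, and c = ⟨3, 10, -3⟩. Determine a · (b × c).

-75

b × c:
i: 15·(-3) - (-15)·10 = -45 - (-150) = 105
j: (-15)·3 - 3·(-3) = -45 - (-9) = -36
k: 3·10 - 15·3 = 30 - 45 = -15
b × c = (105, -36, -15)
a · (b × c) = 3·105 + 5·(-36) + 14·(-15) = 315 - 180 - 210 = -75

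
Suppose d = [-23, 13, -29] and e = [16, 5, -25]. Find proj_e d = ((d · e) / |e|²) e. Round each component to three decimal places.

d · e = (-23)·16 + 13·5 + (-29)·(-25) = -368 + 65 + 725 = 422
|e|² = 256 + 25 + 625 = 906
proj_e d = (422/906) · (16, 5, -25) ≈ (7.453, 2.329, -11.645)

(7.453, 2.329, -11.645)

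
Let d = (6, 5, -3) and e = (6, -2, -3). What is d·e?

d · e = 6·6 + 5·(-2) + (-3)·(-3) = 36 - 10 + 9 = 35

35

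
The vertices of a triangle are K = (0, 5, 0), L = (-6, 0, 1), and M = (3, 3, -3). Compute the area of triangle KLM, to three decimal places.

KL = (-6, -5, 1),  KM = (3, -2, -3)
i: (-5)·(-3) - 1·(-2) = 15 - (-2) = 17
j: 1·3 - (-6)·(-3) = 3 - 18 = -15
k: (-6)·(-2) - (-5)·3 = 12 - (-15) = 27
KL × KM = (17, -15, 27)
|KL × KM| = √1243 ≈ 35.2562
area = ½ · 35.2562 ≈ 17.628

17.628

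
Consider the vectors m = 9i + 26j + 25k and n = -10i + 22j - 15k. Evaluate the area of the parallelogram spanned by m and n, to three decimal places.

1051.945

i: 26·(-15) - 25·22 = -390 - 550 = -940
j: 25·(-10) - 9·(-15) = -250 - (-135) = -115
k: 9·22 - 26·(-10) = 198 - (-260) = 458
m × n = (-940, -115, 458)
|m × n| = √((-940)² + (-115)² + 458²) = √1106589 ≈ 1051.9453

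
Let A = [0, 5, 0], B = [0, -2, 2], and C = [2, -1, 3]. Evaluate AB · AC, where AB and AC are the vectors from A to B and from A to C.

48

AB = B − A = (0, -7, 2)
AC = C − A = (2, -6, 3)
AB · AC = 0·2 + (-7)·(-6) + 2·3 = 0 + 42 + 6 = 48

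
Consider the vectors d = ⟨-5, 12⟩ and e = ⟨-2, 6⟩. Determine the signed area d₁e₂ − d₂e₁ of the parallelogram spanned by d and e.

-6

(-5)·6 - 12·(-2) = -30 - (-24) = -6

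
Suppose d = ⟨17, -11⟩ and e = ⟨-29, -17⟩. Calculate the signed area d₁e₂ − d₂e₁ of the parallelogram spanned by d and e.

17·(-17) - (-11)·(-29) = -289 - 319 = -608

-608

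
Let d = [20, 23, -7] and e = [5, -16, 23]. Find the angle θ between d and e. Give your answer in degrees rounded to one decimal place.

118.8

d · e = 20·5 + 23·(-16) + (-7)·23 = 100 - 368 - 161 = -429
|d|² = 400 + 529 + 49 = 978,  |d| = √978 ≈ 31.272992
|e|² = 25 + 256 + 529 = 810,  |e| = √810 ≈ 28.460499
cos θ = -429 / (31.272992 · 28.460499) ≈ -0.48200
θ = arccos(-0.48200) ≈ 118.8°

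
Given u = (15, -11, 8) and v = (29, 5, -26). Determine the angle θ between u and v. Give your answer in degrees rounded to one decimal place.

u · v = 15·29 + (-11)·5 + 8·(-26) = 435 - 55 - 208 = 172
|u|² = 225 + 121 + 64 = 410,  |u| = √410 ≈ 20.248457
|v|² = 841 + 25 + 676 = 1542,  |v| = √1542 ≈ 39.268308
cos θ = 172 / (20.248457 · 39.268308) ≈ 0.21632
θ = arccos(0.21632) ≈ 77.5°

77.5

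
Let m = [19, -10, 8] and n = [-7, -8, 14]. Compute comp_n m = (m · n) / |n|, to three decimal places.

3.356

m · n = 19·(-7) + (-10)·(-8) + 8·14 = -133 + 80 + 112 = 59
|n| = √(49 + 64 + 196) = √309 ≈ 17.5784
comp_n m = 59 / √309 ≈ 3.356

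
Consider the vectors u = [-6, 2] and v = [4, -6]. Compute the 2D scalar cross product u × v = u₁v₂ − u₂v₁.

28

(-6)·(-6) - 2·4 = 36 - 8 = 28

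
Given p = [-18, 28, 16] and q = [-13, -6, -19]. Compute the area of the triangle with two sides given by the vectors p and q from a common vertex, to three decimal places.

i: 28·(-19) - 16·(-6) = -532 - (-96) = -436
j: 16·(-13) - (-18)·(-19) = -208 - 342 = -550
k: (-18)·(-6) - 28·(-13) = 108 - (-364) = 472
p × q = (-436, -550, 472)
|p × q| = √((-436)² + (-550)² + 472²) = √715380 ≈ 845.8014
area = ½ · 845.8014 ≈ 422.901

422.901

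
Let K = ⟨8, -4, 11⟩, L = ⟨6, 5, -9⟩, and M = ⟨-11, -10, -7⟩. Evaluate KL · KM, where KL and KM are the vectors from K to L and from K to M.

KL = L − K = (-2, 9, -20)
KM = M − K = (-19, -6, -18)
KL · KM = (-2)·(-19) + 9·(-6) + (-20)·(-18) = 38 - 54 + 360 = 344

344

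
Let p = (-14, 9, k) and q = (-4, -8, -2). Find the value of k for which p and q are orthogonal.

-8

p · q = (-14)·(-4) + 9·(-8) + k·(-2) = -16 - 2k
Set equal to 0: -2k = 16, so k = -8.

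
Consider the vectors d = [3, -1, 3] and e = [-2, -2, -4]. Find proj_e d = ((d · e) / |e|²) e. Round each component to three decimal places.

d · e = 3·(-2) + (-1)·(-2) + 3·(-4) = -6 + 2 - 12 = -16
|e|² = 4 + 4 + 16 = 24
proj_e d = (-16/24) · (-2, -2, -4) ≈ (1.333, 1.333, 2.667)

(1.333, 1.333, 2.667)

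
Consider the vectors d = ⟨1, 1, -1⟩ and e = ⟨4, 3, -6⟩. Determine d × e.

i: 1·(-6) - (-1)·3 = -6 - (-3) = -3
j: (-1)·4 - 1·(-6) = -4 - (-6) = 2
k: 1·3 - 1·4 = 3 - 4 = -1
d × e = (-3, 2, -1)

(-3, 2, -1)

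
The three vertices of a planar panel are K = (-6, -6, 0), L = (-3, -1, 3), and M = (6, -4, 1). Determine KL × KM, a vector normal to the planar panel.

(-1, 33, -54)

KL = (3, 5, 3)
KM = (12, 2, 1)
i: 5·1 - 3·2 = 5 - 6 = -1
j: 3·12 - 3·1 = 36 - 3 = 33
k: 3·2 - 5·12 = 6 - 60 = -54
KL × KM = (-1, 33, -54)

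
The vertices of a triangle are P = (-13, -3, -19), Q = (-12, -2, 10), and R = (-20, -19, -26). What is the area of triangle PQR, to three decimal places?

248.669

PQ = (1, 1, 29),  PR = (-7, -16, -7)
i: 1·(-7) - 29·(-16) = -7 - (-464) = 457
j: 29·(-7) - 1·(-7) = -203 - (-7) = -196
k: 1·(-16) - 1·(-7) = -16 - (-7) = -9
PQ × PR = (457, -196, -9)
|PQ × PR| = √247346 ≈ 497.3389
area = ½ · 497.3389 ≈ 248.669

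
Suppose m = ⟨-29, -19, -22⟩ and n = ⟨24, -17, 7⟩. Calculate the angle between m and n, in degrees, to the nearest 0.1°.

115.1

m · n = (-29)·24 + (-19)·(-17) + (-22)·7 = -696 + 323 - 154 = -527
|m|² = 841 + 361 + 484 = 1686,  |m| = √1686 ≈ 41.060930
|n|² = 576 + 289 + 49 = 914,  |n| = √914 ≈ 30.232433
cos θ = -527 / (41.060930 · 30.232433) ≈ -0.42453
θ = arccos(-0.42453) ≈ 115.1°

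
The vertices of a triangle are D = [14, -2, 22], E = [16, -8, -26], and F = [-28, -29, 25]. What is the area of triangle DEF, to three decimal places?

DE = (2, -6, -48),  DF = (-42, -27, 3)
i: (-6)·3 - (-48)·(-27) = -18 - 1296 = -1314
j: (-48)·(-42) - 2·3 = 2016 - 6 = 2010
k: 2·(-27) - (-6)·(-42) = -54 - 252 = -306
DE × DF = (-1314, 2010, -306)
|DE × DF| = √5860332 ≈ 2420.8123
area = ½ · 2420.8123 ≈ 1210.406

1210.406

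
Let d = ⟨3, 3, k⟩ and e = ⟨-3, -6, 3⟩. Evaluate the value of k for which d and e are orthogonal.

d · e = 3·(-3) + 3·(-6) + k·3 = -27 + 3k
Set equal to 0: 3k = 27, so k = 9.

9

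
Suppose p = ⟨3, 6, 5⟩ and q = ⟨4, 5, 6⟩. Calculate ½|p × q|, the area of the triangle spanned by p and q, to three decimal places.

7.176

i: 6·6 - 5·5 = 36 - 25 = 11
j: 5·4 - 3·6 = 20 - 18 = 2
k: 3·5 - 6·4 = 15 - 24 = -9
p × q = (11, 2, -9)
|p × q| = √(11² + 2² + (-9)²) = √206 ≈ 14.3527
area = ½ · 14.3527 ≈ 7.176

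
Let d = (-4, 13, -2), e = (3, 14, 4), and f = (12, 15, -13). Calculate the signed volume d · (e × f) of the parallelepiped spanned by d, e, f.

e × f:
i: 14·(-13) - 4·15 = -182 - 60 = -242
j: 4·12 - 3·(-13) = 48 - (-39) = 87
k: 3·15 - 14·12 = 45 - 168 = -123
e × f = (-242, 87, -123)
d · (e × f) = (-4)·(-242) + 13·87 + (-2)·(-123) = 968 + 1131 + 246 = 2345

2345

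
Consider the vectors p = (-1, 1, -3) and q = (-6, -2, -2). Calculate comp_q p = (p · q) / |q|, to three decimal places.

p · q = (-1)·(-6) + 1·(-2) + (-3)·(-2) = 6 - 2 + 6 = 10
|q| = √(36 + 4 + 4) = √44 ≈ 6.6332
comp_q p = 10 / √44 ≈ 1.508

1.508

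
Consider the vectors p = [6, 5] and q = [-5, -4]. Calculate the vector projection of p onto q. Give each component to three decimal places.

(6.098, 4.878)

p · q = 6·(-5) + 5·(-4) = -30 - 20 = -50
|q|² = 25 + 16 = 41
proj_q p = (-50/41) · (-5, -4) ≈ (6.098, 4.878)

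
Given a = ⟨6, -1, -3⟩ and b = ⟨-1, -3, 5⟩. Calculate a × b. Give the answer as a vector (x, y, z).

i: (-1)·5 - (-3)·(-3) = -5 - 9 = -14
j: (-3)·(-1) - 6·5 = 3 - 30 = -27
k: 6·(-3) - (-1)·(-1) = -18 - 1 = -19
a × b = (-14, -27, -19)

(-14, -27, -19)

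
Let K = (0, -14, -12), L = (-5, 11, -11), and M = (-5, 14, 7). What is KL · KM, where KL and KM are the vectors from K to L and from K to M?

744

KL = L − K = (-5, 25, 1)
KM = M − K = (-5, 28, 19)
KL · KM = (-5)·(-5) + 25·28 + 1·19 = 25 + 700 + 19 = 744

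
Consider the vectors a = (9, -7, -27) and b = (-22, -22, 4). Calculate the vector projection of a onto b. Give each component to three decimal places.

a · b = 9·(-22) + (-7)·(-22) + (-27)·4 = -198 + 154 - 108 = -152
|b|² = 484 + 484 + 16 = 984
proj_b a = (-152/984) · (-22, -22, 4) ≈ (3.398, 3.398, -0.618)

(3.398, 3.398, -0.618)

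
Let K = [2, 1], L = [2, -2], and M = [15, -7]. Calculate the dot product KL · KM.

24

KL = L − K = (0, -3)
KM = M − K = (13, -8)
KL · KM = 0·13 + (-3)·(-8) = 0 + 24 = 24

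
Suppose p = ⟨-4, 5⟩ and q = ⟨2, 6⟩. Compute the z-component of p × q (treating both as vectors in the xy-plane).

-34

(-4)·6 - 5·2 = -24 - 10 = -34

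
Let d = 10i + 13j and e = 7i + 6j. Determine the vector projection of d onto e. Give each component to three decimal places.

(12.188, 10.447)

d · e = 10·7 + 13·6 = 70 + 78 = 148
|e|² = 49 + 36 = 85
proj_e d = (148/85) · (7, 6) ≈ (12.188, 10.447)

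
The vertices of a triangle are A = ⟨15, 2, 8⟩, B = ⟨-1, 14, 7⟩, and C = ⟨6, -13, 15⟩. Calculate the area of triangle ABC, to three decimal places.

187.421

AB = (-16, 12, -1),  AC = (-9, -15, 7)
i: 12·7 - (-1)·(-15) = 84 - 15 = 69
j: (-1)·(-9) - (-16)·7 = 9 - (-112) = 121
k: (-16)·(-15) - 12·(-9) = 240 - (-108) = 348
AB × AC = (69, 121, 348)
|AB × AC| = √140506 ≈ 374.8413
area = ½ · 374.8413 ≈ 187.421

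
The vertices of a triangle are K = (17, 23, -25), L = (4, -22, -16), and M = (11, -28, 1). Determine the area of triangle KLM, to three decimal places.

KL = (-13, -45, 9),  KM = (-6, -51, 26)
i: (-45)·26 - 9·(-51) = -1170 - (-459) = -711
j: 9·(-6) - (-13)·26 = -54 - (-338) = 284
k: (-13)·(-51) - (-45)·(-6) = 663 - 270 = 393
KL × KM = (-711, 284, 393)
|KL × KM| = √740626 ≈ 860.5963
area = ½ · 860.5963 ≈ 430.298

430.298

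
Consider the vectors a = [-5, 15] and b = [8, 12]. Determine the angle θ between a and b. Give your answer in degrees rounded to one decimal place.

a · b = (-5)·8 + 15·12 = -40 + 180 = 140
|a|² = 25 + 225 = 250,  |a| = √250 ≈ 15.811388
|b|² = 64 + 144 = 208,  |b| = √208 ≈ 14.422205
cos θ = 140 / (15.811388 · 14.422205) ≈ 0.61394
θ = arccos(0.61394) ≈ 52.1°

52.1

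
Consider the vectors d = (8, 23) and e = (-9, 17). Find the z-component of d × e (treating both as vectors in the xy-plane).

343

8·17 - 23·(-9) = 136 - (-207) = 343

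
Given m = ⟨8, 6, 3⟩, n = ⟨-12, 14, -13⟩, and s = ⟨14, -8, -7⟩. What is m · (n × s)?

-3512

n × s:
i: 14·(-7) - (-13)·(-8) = -98 - 104 = -202
j: (-13)·14 - (-12)·(-7) = -182 - 84 = -266
k: (-12)·(-8) - 14·14 = 96 - 196 = -100
n × s = (-202, -266, -100)
m · (n × s) = 8·(-202) + 6·(-266) + 3·(-100) = -1616 - 1596 - 300 = -3512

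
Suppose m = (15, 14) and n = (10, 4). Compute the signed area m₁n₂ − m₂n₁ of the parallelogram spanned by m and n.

-80

15·4 - 14·10 = 60 - 140 = -80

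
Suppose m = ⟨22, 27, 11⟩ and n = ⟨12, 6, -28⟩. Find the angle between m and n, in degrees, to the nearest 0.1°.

m · n = 22·12 + 27·6 + 11·(-28) = 264 + 162 - 308 = 118
|m|² = 484 + 729 + 121 = 1334,  |m| = √1334 ≈ 36.523965
|n|² = 144 + 36 + 784 = 964,  |n| = √964 ≈ 31.048349
cos θ = 118 / (36.523965 · 31.048349) ≈ 0.10406
θ = arccos(0.10406) ≈ 84.0°

84.0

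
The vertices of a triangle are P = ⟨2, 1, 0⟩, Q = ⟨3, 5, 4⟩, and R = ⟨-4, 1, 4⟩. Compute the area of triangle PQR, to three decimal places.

20.100

PQ = (1, 4, 4),  PR = (-6, 0, 4)
i: 4·4 - 4·0 = 16 - 0 = 16
j: 4·(-6) - 1·4 = -24 - 4 = -28
k: 1·0 - 4·(-6) = 0 - (-24) = 24
PQ × PR = (16, -28, 24)
|PQ × PR| = √1616 ≈ 40.1995
area = ½ · 40.1995 ≈ 20.100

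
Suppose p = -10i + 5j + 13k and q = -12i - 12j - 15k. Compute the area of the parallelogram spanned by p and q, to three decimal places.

i: 5·(-15) - 13·(-12) = -75 - (-156) = 81
j: 13·(-12) - (-10)·(-15) = -156 - 150 = -306
k: (-10)·(-12) - 5·(-12) = 120 - (-60) = 180
p × q = (81, -306, 180)
|p × q| = √(81² + (-306)² + 180²) = √132597 ≈ 364.1387

364.139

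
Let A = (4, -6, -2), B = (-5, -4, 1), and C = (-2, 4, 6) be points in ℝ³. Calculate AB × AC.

(-14, 54, -78)

AB = (-9, 2, 3)
AC = (-6, 10, 8)
i: 2·8 - 3·10 = 16 - 30 = -14
j: 3·(-6) - (-9)·8 = -18 - (-72) = 54
k: (-9)·10 - 2·(-6) = -90 - (-12) = -78
AB × AC = (-14, 54, -78)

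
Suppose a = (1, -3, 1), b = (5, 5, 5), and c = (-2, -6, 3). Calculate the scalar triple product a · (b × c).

100

b × c:
i: 5·3 - 5·(-6) = 15 - (-30) = 45
j: 5·(-2) - 5·3 = -10 - 15 = -25
k: 5·(-6) - 5·(-2) = -30 - (-10) = -20
b × c = (45, -25, -20)
a · (b × c) = 1·45 + (-3)·(-25) + 1·(-20) = 45 + 75 - 20 = 100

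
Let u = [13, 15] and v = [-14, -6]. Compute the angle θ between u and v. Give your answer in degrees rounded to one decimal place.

u · v = 13·(-14) + 15·(-6) = -182 - 90 = -272
|u|² = 169 + 225 = 394,  |u| = √394 ≈ 19.849433
|v|² = 196 + 36 = 232,  |v| = √232 ≈ 15.231546
cos θ = -272 / (19.849433 · 15.231546) ≈ -0.89966
θ = arccos(-0.89966) ≈ 154.1°

154.1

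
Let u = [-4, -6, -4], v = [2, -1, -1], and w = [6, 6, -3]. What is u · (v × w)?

v × w:
i: (-1)·(-3) - (-1)·6 = 3 - (-6) = 9
j: (-1)·6 - 2·(-3) = -6 - (-6) = 0
k: 2·6 - (-1)·6 = 12 - (-6) = 18
v × w = (9, 0, 18)
u · (v × w) = (-4)·9 + (-6)·0 + (-4)·18 = -36 + 0 - 72 = -108

-108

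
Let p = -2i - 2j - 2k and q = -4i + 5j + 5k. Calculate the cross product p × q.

i: (-2)·5 - (-2)·5 = -10 - (-10) = 0
j: (-2)·(-4) - (-2)·5 = 8 - (-10) = 18
k: (-2)·5 - (-2)·(-4) = -10 - 8 = -18
p × q = (0, 18, -18)

(0, 18, -18)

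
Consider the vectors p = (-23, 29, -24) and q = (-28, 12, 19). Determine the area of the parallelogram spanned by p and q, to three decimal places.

i: 29·19 - (-24)·12 = 551 - (-288) = 839
j: (-24)·(-28) - (-23)·19 = 672 - (-437) = 1109
k: (-23)·12 - 29·(-28) = -276 - (-812) = 536
p × q = (839, 1109, 536)
|p × q| = √(839² + 1109² + 536²) = √2221098 ≈ 1490.3349

1490.335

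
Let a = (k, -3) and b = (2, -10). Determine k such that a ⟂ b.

a · b = k·2 + (-3)·(-10) = 30 + 2k
Set equal to 0: 2k = -30, so k = -15.

-15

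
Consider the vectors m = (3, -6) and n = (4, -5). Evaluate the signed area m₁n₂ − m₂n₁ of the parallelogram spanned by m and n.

9

3·(-5) - (-6)·4 = -15 - (-24) = 9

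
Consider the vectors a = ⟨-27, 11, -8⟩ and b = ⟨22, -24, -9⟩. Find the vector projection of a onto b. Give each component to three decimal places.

a · b = (-27)·22 + 11·(-24) + (-8)·(-9) = -594 - 264 + 72 = -786
|b|² = 484 + 576 + 81 = 1141
proj_b a = (-786/1141) · (22, -24, -9) ≈ (-15.155, 16.533, 6.200)

(-15.155, 16.533, 6.200)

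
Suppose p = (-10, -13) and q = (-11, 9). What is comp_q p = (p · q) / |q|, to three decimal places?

p · q = (-10)·(-11) + (-13)·9 = 110 - 117 = -7
|q| = √(121 + 81) = √202 ≈ 14.2127
comp_q p = -7 / √202 ≈ -0.493

-0.493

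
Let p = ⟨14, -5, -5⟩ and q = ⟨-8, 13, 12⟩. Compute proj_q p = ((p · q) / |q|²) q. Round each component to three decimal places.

(5.029, -8.172, -7.544)

p · q = 14·(-8) + (-5)·13 + (-5)·12 = -112 - 65 - 60 = -237
|q|² = 64 + 169 + 144 = 377
proj_q p = (-237/377) · (-8, 13, 12) ≈ (5.029, -8.172, -7.544)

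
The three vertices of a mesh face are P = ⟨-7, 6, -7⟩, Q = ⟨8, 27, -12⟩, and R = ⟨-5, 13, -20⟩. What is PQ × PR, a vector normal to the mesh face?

(-238, 185, 63)

PQ = (15, 21, -5)
PR = (2, 7, -13)
i: 21·(-13) - (-5)·7 = -273 - (-35) = -238
j: (-5)·2 - 15·(-13) = -10 - (-195) = 185
k: 15·7 - 21·2 = 105 - 42 = 63
PQ × PR = (-238, 185, 63)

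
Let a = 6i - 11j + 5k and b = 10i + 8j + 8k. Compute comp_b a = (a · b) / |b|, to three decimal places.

0.795

a · b = 6·10 + (-11)·8 + 5·8 = 60 - 88 + 40 = 12
|b| = √(100 + 64 + 64) = √228 ≈ 15.0997
comp_b a = 12 / √228 ≈ 0.795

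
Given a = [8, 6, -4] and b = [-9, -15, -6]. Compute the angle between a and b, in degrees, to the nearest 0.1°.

a · b = 8·(-9) + 6·(-15) + (-4)·(-6) = -72 - 90 + 24 = -138
|a|² = 64 + 36 + 16 = 116,  |a| = √116 ≈ 10.770330
|b|² = 81 + 225 + 36 = 342,  |b| = √342 ≈ 18.493242
cos θ = -138 / (10.770330 · 18.493242) ≈ -0.69285
θ = arccos(-0.69285) ≈ 133.9°

133.9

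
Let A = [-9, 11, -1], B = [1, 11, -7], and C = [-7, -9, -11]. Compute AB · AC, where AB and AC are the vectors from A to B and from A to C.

AB = B − A = (10, 0, -6)
AC = C − A = (2, -20, -10)
AB · AC = 10·2 + 0·(-20) + (-6)·(-10) = 20 + 0 + 60 = 80

80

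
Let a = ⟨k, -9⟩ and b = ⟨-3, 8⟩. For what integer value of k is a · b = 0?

-24

a · b = k·(-3) + (-9)·8 = -72 - 3k
Set equal to 0: -3k = 72, so k = -24.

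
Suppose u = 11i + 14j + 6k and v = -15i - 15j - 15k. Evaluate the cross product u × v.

(-120, 75, 45)

i: 14·(-15) - 6·(-15) = -210 - (-90) = -120
j: 6·(-15) - 11·(-15) = -90 - (-165) = 75
k: 11·(-15) - 14·(-15) = -165 - (-210) = 45
u × v = (-120, 75, 45)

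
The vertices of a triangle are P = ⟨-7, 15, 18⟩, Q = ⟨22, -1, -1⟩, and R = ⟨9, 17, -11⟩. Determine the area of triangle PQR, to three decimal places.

PQ = (29, -16, -19),  PR = (16, 2, -29)
i: (-16)·(-29) - (-19)·2 = 464 - (-38) = 502
j: (-19)·16 - 29·(-29) = -304 - (-841) = 537
k: 29·2 - (-16)·16 = 58 - (-256) = 314
PQ × PR = (502, 537, 314)
|PQ × PR| = √638969 ≈ 799.3554
area = ½ · 799.3554 ≈ 399.678

399.678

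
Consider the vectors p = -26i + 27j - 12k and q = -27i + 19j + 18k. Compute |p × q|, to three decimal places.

i: 27·18 - (-12)·19 = 486 - (-228) = 714
j: (-12)·(-27) - (-26)·18 = 324 - (-468) = 792
k: (-26)·19 - 27·(-27) = -494 - (-729) = 235
p × q = (714, 792, 235)
|p × q| = √(714² + 792² + 235²) = √1192285 ≈ 1091.9180

1091.918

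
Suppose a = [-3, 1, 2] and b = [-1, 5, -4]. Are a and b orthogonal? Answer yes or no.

yes

a · b = (-3)·(-1) + 1·5 + 2·(-4) = 3 + 5 - 8 = 0
Zero, so the vectors are orthogonal.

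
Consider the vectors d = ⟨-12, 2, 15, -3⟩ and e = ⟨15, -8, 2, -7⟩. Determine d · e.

-145

d · e = (-12)·15 + 2·(-8) + 15·2 + (-3)·(-7) = -180 - 16 + 30 + 21 = -145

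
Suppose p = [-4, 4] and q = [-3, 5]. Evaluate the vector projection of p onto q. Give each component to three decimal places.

(-2.824, 4.706)

p · q = (-4)·(-3) + 4·5 = 12 + 20 = 32
|q|² = 9 + 25 = 34
proj_q p = (32/34) · (-3, 5) ≈ (-2.824, 4.706)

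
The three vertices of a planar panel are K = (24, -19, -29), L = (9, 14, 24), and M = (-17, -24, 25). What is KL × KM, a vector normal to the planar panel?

KL = (-15, 33, 53)
KM = (-41, -5, 54)
i: 33·54 - 53·(-5) = 1782 - (-265) = 2047
j: 53·(-41) - (-15)·54 = -2173 - (-810) = -1363
k: (-15)·(-5) - 33·(-41) = 75 - (-1353) = 1428
KL × KM = (2047, -1363, 1428)

(2047, -1363, 1428)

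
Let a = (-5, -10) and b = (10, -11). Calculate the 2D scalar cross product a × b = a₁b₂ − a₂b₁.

155

(-5)·(-11) - (-10)·10 = 55 - (-100) = 155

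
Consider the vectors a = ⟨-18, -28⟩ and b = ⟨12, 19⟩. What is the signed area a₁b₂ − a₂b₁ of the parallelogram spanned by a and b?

-6

(-18)·19 - (-28)·12 = -342 - (-336) = -6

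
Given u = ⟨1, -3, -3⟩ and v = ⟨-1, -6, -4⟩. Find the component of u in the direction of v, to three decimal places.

3.983

u · v = 1·(-1) + (-3)·(-6) + (-3)·(-4) = -1 + 18 + 12 = 29
|v| = √(1 + 36 + 16) = √53 ≈ 7.2801
comp_v u = 29 / √53 ≈ 3.983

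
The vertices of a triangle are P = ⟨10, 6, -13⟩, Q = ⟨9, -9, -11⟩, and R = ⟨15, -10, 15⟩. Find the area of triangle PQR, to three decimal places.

200.168

PQ = (-1, -15, 2),  PR = (5, -16, 28)
i: (-15)·28 - 2·(-16) = -420 - (-32) = -388
j: 2·5 - (-1)·28 = 10 - (-28) = 38
k: (-1)·(-16) - (-15)·5 = 16 - (-75) = 91
PQ × PR = (-388, 38, 91)
|PQ × PR| = √160269 ≈ 400.3361
area = ½ · 400.3361 ≈ 200.168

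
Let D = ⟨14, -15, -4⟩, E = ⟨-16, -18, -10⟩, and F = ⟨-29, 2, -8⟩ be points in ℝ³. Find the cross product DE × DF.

(114, 138, -639)

DE = (-30, -3, -6)
DF = (-43, 17, -4)
i: (-3)·(-4) - (-6)·17 = 12 - (-102) = 114
j: (-6)·(-43) - (-30)·(-4) = 258 - 120 = 138
k: (-30)·17 - (-3)·(-43) = -510 - 129 = -639
DE × DF = (114, 138, -639)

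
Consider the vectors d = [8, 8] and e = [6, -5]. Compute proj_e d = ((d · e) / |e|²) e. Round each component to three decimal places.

d · e = 8·6 + 8·(-5) = 48 - 40 = 8
|e|² = 36 + 25 = 61
proj_e d = (8/61) · (6, -5) ≈ (0.787, -0.656)

(0.787, -0.656)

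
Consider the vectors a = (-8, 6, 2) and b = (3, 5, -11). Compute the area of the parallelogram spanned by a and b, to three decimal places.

i: 6·(-11) - 2·5 = -66 - 10 = -76
j: 2·3 - (-8)·(-11) = 6 - 88 = -82
k: (-8)·5 - 6·3 = -40 - 18 = -58
a × b = (-76, -82, -58)
|a × b| = √((-76)² + (-82)² + (-58)²) = √15864 ≈ 125.9524

125.952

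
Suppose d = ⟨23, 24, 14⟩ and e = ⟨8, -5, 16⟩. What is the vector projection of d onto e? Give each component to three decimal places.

d · e = 23·8 + 24·(-5) + 14·16 = 184 - 120 + 224 = 288
|e|² = 64 + 25 + 256 = 345
proj_e d = (288/345) · (8, -5, 16) ≈ (6.678, -4.174, 13.357)

(6.678, -4.174, 13.357)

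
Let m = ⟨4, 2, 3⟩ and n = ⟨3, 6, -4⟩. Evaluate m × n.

i: 2·(-4) - 3·6 = -8 - 18 = -26
j: 3·3 - 4·(-4) = 9 - (-16) = 25
k: 4·6 - 2·3 = 24 - 6 = 18
m × n = (-26, 25, 18)

(-26, 25, 18)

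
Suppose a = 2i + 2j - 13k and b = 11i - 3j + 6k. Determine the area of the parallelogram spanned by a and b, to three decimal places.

i: 2·6 - (-13)·(-3) = 12 - 39 = -27
j: (-13)·11 - 2·6 = -143 - 12 = -155
k: 2·(-3) - 2·11 = -6 - 22 = -28
a × b = (-27, -155, -28)
|a × b| = √((-27)² + (-155)² + (-28)²) = √25538 ≈ 159.8061

159.806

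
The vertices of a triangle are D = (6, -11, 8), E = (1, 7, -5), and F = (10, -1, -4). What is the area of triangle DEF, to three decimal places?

93.306

DE = (-5, 18, -13),  DF = (4, 10, -12)
i: 18·(-12) - (-13)·10 = -216 - (-130) = -86
j: (-13)·4 - (-5)·(-12) = -52 - 60 = -112
k: (-5)·10 - 18·4 = -50 - 72 = -122
DE × DF = (-86, -112, -122)
|DE × DF| = √34824 ≈ 186.6119
area = ½ · 186.6119 ≈ 93.306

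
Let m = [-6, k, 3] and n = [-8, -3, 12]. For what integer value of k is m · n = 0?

28

m · n = (-6)·(-8) + k·(-3) + 3·12 = 84 - 3k
Set equal to 0: -3k = -84, so k = 28.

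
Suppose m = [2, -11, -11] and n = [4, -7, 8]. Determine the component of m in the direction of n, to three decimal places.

-0.264

m · n = 2·4 + (-11)·(-7) + (-11)·8 = 8 + 77 - 88 = -3
|n| = √(16 + 49 + 64) = √129 ≈ 11.3578
comp_n m = -3 / √129 ≈ -0.264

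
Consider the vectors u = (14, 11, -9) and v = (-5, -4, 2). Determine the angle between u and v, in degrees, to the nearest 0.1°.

170.5

u · v = 14·(-5) + 11·(-4) + (-9)·2 = -70 - 44 - 18 = -132
|u|² = 196 + 121 + 81 = 398,  |u| = √398 ≈ 19.949937
|v|² = 25 + 16 + 4 = 45,  |v| = √45 ≈ 6.708204
cos θ = -132 / (19.949937 · 6.708204) ≈ -0.98634
θ = arccos(-0.98634) ≈ 170.5°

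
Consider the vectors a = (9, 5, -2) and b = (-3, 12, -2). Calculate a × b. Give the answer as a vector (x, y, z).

(14, 24, 123)

i: 5·(-2) - (-2)·12 = -10 - (-24) = 14
j: (-2)·(-3) - 9·(-2) = 6 - (-18) = 24
k: 9·12 - 5·(-3) = 108 - (-15) = 123
a × b = (14, 24, 123)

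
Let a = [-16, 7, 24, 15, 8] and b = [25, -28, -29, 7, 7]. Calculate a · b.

a · b = (-16)·25 + 7·(-28) + 24·(-29) + 15·7 + 8·7 = -400 - 196 - 696 + 105 + 56 = -1131

-1131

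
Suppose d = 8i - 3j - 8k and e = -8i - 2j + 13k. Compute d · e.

d · e = 8·(-8) + (-3)·(-2) + (-8)·13 = -64 + 6 - 104 = -162

-162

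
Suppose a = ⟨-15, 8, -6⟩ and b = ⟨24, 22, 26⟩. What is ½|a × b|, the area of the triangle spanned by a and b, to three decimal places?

334.888

i: 8·26 - (-6)·22 = 208 - (-132) = 340
j: (-6)·24 - (-15)·26 = -144 - (-390) = 246
k: (-15)·22 - 8·24 = -330 - 192 = -522
a × b = (340, 246, -522)
|a × b| = √(340² + 246² + (-522)²) = √448600 ≈ 669.7761
area = ½ · 669.7761 ≈ 334.888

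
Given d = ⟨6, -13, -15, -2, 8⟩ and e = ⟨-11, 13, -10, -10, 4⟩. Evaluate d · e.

-33

d · e = 6·(-11) + (-13)·13 + (-15)·(-10) + (-2)·(-10) + 8·4 = -66 - 169 + 150 + 20 + 32 = -33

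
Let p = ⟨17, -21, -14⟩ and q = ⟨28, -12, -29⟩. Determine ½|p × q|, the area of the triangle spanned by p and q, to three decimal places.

i: (-21)·(-29) - (-14)·(-12) = 609 - 168 = 441
j: (-14)·28 - 17·(-29) = -392 - (-493) = 101
k: 17·(-12) - (-21)·28 = -204 - (-588) = 384
p × q = (441, 101, 384)
|p × q| = √(441² + 101² + 384²) = √352138 ≈ 593.4122
area = ½ · 593.4122 ≈ 296.706

296.706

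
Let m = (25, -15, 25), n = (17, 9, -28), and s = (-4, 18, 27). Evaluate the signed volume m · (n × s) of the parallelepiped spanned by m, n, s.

32430

n × s:
i: 9·27 - (-28)·18 = 243 - (-504) = 747
j: (-28)·(-4) - 17·27 = 112 - 459 = -347
k: 17·18 - 9·(-4) = 306 - (-36) = 342
n × s = (747, -347, 342)
m · (n × s) = 25·747 + (-15)·(-347) + 25·342 = 18675 + 5205 + 8550 = 32430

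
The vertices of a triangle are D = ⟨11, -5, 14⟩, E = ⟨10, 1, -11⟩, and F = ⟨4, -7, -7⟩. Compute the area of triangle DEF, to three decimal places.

DE = (-1, 6, -25),  DF = (-7, -2, -21)
i: 6·(-21) - (-25)·(-2) = -126 - 50 = -176
j: (-25)·(-7) - (-1)·(-21) = 175 - 21 = 154
k: (-1)·(-2) - 6·(-7) = 2 - (-42) = 44
DE × DF = (-176, 154, 44)
|DE × DF| = √56628 ≈ 237.9664
area = ½ · 237.9664 ≈ 118.983

118.983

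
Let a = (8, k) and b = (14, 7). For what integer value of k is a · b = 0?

-16

a · b = 8·14 + k·7 = 112 + 7k
Set equal to 0: 7k = -112, so k = -16.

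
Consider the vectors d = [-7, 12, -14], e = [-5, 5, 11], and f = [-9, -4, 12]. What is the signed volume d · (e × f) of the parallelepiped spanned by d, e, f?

e × f:
i: 5·12 - 11·(-4) = 60 - (-44) = 104
j: 11·(-9) - (-5)·12 = -99 - (-60) = -39
k: (-5)·(-4) - 5·(-9) = 20 - (-45) = 65
e × f = (104, -39, 65)
d · (e × f) = (-7)·104 + 12·(-39) + (-14)·65 = -728 - 468 - 910 = -2106

-2106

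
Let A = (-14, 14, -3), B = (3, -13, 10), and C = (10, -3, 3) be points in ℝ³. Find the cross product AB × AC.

AB = (17, -27, 13)
AC = (24, -17, 6)
i: (-27)·6 - 13·(-17) = -162 - (-221) = 59
j: 13·24 - 17·6 = 312 - 102 = 210
k: 17·(-17) - (-27)·24 = -289 - (-648) = 359
AB × AC = (59, 210, 359)

(59, 210, 359)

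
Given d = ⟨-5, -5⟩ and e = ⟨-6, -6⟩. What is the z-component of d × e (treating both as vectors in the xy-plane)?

(-5)·(-6) - (-5)·(-6) = 30 - 30 = 0

0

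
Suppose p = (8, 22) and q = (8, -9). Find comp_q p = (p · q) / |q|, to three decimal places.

p · q = 8·8 + 22·(-9) = 64 - 198 = -134
|q| = √(64 + 81) = √145 ≈ 12.0416
comp_q p = -134 / √145 ≈ -11.128

-11.128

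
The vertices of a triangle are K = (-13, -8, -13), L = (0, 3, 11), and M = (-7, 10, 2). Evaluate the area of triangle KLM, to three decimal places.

KL = (13, 11, 24),  KM = (6, 18, 15)
i: 11·15 - 24·18 = 165 - 432 = -267
j: 24·6 - 13·15 = 144 - 195 = -51
k: 13·18 - 11·6 = 234 - 66 = 168
KL × KM = (-267, -51, 168)
|KL × KM| = √102114 ≈ 319.5528
area = ½ · 319.5528 ≈ 159.776

159.776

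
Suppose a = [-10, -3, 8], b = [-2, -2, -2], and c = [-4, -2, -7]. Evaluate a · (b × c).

b × c:
i: (-2)·(-7) - (-2)·(-2) = 14 - 4 = 10
j: (-2)·(-4) - (-2)·(-7) = 8 - 14 = -6
k: (-2)·(-2) - (-2)·(-4) = 4 - 8 = -4
b × c = (10, -6, -4)
a · (b × c) = (-10)·10 + (-3)·(-6) + 8·(-4) = -100 + 18 - 32 = -114

-114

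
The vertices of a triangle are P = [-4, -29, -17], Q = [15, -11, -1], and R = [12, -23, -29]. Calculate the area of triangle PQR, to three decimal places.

300.781

PQ = (19, 18, 16),  PR = (16, 6, -12)
i: 18·(-12) - 16·6 = -216 - 96 = -312
j: 16·16 - 19·(-12) = 256 - (-228) = 484
k: 19·6 - 18·16 = 114 - 288 = -174
PQ × PR = (-312, 484, -174)
|PQ × PR| = √361876 ≈ 601.5613
area = ½ · 601.5613 ≈ 300.781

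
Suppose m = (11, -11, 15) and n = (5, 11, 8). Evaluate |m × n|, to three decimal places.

i: (-11)·8 - 15·11 = -88 - 165 = -253
j: 15·5 - 11·8 = 75 - 88 = -13
k: 11·11 - (-11)·5 = 121 - (-55) = 176
m × n = (-253, -13, 176)
|m × n| = √((-253)² + (-13)² + 176²) = √95154 ≈ 308.4704

308.470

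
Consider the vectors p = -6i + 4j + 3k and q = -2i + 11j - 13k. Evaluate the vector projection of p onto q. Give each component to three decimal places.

p · q = (-6)·(-2) + 4·11 + 3·(-13) = 12 + 44 - 39 = 17
|q|² = 4 + 121 + 169 = 294
proj_q p = (17/294) · (-2, 11, -13) ≈ (-0.116, 0.636, -0.752)

(-0.116, 0.636, -0.752)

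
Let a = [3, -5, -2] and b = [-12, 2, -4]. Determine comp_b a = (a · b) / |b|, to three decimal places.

a · b = 3·(-12) + (-5)·2 + (-2)·(-4) = -36 - 10 + 8 = -38
|b| = √(144 + 4 + 16) = √164 ≈ 12.8062
comp_b a = -38 / √164 ≈ -2.967

-2.967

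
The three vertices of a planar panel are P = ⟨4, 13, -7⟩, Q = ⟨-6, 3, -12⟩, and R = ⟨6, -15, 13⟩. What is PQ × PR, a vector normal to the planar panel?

(-340, 190, 300)

PQ = (-10, -10, -5)
PR = (2, -28, 20)
i: (-10)·20 - (-5)·(-28) = -200 - 140 = -340
j: (-5)·2 - (-10)·20 = -10 - (-200) = 190
k: (-10)·(-28) - (-10)·2 = 280 - (-20) = 300
PQ × PR = (-340, 190, 300)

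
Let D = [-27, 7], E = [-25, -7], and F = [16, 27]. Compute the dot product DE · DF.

DE = E − D = (2, -14)
DF = F − D = (43, 20)
DE · DF = 2·43 + (-14)·20 = 86 - 280 = -194

-194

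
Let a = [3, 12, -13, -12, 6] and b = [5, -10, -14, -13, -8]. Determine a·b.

a · b = 3·5 + 12·(-10) + (-13)·(-14) + (-12)·(-13) + 6·(-8) = 15 - 120 + 182 + 156 - 48 = 185

185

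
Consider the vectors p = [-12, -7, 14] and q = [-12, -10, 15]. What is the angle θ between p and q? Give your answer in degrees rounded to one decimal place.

p · q = (-12)·(-12) + (-7)·(-10) + 14·15 = 144 + 70 + 210 = 424
|p|² = 144 + 49 + 196 = 389,  |p| = √389 ≈ 19.723083
|q|² = 144 + 100 + 225 = 469,  |q| = √469 ≈ 21.656408
cos θ = 424 / (19.723083 · 21.656408) ≈ 0.99267
θ = arccos(0.99267) ≈ 6.9°

6.9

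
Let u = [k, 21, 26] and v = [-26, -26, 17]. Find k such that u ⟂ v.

u · v = k·(-26) + 21·(-26) + 26·17 = -104 - 26k
Set equal to 0: -26k = 104, so k = -4.

-4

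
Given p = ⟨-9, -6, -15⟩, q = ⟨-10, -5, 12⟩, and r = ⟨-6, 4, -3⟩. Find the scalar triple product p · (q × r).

q × r:
i: (-5)·(-3) - 12·4 = 15 - 48 = -33
j: 12·(-6) - (-10)·(-3) = -72 - 30 = -102
k: (-10)·4 - (-5)·(-6) = -40 - 30 = -70
q × r = (-33, -102, -70)
p · (q × r) = (-9)·(-33) + (-6)·(-102) + (-15)·(-70) = 297 + 612 + 1050 = 1959

1959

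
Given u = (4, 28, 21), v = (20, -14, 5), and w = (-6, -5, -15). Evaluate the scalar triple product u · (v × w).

v × w:
i: (-14)·(-15) - 5·(-5) = 210 - (-25) = 235
j: 5·(-6) - 20·(-15) = -30 - (-300) = 270
k: 20·(-5) - (-14)·(-6) = -100 - 84 = -184
v × w = (235, 270, -184)
u · (v × w) = 4·235 + 28·270 + 21·(-184) = 940 + 7560 - 3864 = 4636

4636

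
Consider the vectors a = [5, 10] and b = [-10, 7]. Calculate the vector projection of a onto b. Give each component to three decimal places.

a · b = 5·(-10) + 10·7 = -50 + 70 = 20
|b|² = 100 + 49 = 149
proj_b a = (20/149) · (-10, 7) ≈ (-1.342, 0.940)

(-1.342, 0.940)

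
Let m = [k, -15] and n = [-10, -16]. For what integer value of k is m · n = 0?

24

m · n = k·(-10) + (-15)·(-16) = 240 - 10k
Set equal to 0: -10k = -240, so k = 24.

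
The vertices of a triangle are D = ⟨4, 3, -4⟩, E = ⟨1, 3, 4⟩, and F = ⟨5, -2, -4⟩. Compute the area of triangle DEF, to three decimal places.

DE = (-3, 0, 8),  DF = (1, -5, 0)
i: 0·0 - 8·(-5) = 0 - (-40) = 40
j: 8·1 - (-3)·0 = 8 - 0 = 8
k: (-3)·(-5) - 0·1 = 15 - 0 = 15
DE × DF = (40, 8, 15)
|DE × DF| = √1889 ≈ 43.4626
area = ½ · 43.4626 ≈ 21.731

21.731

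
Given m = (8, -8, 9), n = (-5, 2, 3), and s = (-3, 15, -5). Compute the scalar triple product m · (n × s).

n × s:
i: 2·(-5) - 3·15 = -10 - 45 = -55
j: 3·(-3) - (-5)·(-5) = -9 - 25 = -34
k: (-5)·15 - 2·(-3) = -75 - (-6) = -69
n × s = (-55, -34, -69)
m · (n × s) = 8·(-55) + (-8)·(-34) + 9·(-69) = -440 + 272 - 621 = -789

-789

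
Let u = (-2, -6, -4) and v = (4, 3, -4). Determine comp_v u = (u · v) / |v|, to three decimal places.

u · v = (-2)·4 + (-6)·3 + (-4)·(-4) = -8 - 18 + 16 = -10
|v| = √(16 + 9 + 16) = √41 ≈ 6.4031
comp_v u = -10 / √41 ≈ -1.562

-1.562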